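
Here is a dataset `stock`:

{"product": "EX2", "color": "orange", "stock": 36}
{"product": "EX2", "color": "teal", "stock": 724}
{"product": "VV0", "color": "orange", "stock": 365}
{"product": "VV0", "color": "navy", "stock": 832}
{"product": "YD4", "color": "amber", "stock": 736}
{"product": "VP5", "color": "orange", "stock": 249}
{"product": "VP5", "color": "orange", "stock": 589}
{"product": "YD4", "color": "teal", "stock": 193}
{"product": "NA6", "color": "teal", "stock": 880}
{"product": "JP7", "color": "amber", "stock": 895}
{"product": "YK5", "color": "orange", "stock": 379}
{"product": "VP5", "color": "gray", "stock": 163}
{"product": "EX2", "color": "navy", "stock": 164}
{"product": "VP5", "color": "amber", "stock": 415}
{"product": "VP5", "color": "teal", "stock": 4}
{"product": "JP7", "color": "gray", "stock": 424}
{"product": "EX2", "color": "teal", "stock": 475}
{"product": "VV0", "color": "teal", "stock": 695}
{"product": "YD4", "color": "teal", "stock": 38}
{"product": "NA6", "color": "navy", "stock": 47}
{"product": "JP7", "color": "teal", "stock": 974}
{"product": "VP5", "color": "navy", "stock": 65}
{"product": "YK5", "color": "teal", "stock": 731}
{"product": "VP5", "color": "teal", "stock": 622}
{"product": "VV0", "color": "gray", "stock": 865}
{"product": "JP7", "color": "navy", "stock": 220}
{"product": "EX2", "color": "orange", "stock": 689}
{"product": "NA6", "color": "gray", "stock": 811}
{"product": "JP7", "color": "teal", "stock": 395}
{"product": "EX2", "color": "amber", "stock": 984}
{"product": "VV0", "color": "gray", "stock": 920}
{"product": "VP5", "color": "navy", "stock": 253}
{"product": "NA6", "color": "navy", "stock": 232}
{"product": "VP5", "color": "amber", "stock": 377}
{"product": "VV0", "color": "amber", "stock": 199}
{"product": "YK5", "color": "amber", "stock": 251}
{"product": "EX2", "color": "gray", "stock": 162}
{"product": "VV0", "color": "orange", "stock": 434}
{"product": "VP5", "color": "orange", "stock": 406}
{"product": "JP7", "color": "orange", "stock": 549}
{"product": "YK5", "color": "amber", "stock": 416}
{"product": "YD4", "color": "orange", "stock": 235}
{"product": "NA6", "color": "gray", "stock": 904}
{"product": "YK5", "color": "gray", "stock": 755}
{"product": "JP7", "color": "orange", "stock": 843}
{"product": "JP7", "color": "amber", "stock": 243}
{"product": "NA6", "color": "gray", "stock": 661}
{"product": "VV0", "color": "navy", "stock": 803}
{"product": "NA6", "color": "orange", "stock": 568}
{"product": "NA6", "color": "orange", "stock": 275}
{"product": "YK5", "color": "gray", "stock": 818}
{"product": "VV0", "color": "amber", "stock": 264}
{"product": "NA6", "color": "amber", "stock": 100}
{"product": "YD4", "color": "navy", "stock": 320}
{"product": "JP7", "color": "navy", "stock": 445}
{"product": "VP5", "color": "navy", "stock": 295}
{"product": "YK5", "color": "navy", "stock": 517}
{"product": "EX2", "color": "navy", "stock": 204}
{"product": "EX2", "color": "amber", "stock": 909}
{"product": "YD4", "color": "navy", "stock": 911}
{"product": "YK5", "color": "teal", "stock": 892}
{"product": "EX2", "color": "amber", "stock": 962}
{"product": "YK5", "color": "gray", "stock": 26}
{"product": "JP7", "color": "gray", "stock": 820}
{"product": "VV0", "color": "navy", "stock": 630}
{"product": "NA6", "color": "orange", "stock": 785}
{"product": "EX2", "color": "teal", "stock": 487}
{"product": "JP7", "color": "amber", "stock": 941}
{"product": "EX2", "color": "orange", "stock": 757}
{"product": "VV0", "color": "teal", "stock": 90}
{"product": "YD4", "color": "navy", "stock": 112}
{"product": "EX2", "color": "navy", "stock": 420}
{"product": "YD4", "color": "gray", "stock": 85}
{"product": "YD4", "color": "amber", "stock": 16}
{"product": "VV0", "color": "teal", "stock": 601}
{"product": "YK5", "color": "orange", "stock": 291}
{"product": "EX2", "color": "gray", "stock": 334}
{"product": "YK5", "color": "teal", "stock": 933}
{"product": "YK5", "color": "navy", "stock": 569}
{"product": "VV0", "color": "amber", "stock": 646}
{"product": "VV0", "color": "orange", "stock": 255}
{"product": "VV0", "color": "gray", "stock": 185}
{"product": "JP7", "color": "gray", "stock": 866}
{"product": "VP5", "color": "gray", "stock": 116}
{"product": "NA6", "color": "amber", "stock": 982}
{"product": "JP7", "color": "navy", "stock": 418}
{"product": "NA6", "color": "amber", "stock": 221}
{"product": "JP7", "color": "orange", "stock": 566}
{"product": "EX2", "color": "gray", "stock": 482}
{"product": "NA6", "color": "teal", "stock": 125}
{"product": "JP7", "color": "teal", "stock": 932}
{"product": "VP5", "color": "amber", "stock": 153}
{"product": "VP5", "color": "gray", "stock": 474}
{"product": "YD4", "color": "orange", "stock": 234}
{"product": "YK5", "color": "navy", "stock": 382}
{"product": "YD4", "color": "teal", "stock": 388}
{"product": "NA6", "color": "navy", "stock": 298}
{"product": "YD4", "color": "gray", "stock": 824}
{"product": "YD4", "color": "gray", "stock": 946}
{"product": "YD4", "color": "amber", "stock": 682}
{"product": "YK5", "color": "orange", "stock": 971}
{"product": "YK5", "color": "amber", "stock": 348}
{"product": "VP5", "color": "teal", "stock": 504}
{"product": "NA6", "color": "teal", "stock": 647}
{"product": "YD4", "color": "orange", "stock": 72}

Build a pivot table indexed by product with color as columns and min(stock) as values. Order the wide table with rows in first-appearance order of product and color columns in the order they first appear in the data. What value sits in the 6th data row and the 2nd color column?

With rows in first-appearance order of product, row 6 is product=JP7. color columns in first-appearance order: orange, teal, navy, amber, gray; column 2 is teal.
Long rows with product=JP7, color=teal: min(974, 395, 932) = 395.

395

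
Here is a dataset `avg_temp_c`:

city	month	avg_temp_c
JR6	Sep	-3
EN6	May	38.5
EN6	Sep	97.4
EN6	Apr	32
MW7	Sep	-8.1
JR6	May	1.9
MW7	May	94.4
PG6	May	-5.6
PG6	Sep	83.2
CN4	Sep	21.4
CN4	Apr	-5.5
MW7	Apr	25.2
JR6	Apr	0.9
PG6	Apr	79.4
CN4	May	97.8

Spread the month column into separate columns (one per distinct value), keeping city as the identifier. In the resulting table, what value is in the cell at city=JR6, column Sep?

-3

Wide layout: rows indexed by city, columns are the 3 distinct month values (Sep, May, Apr).
Cell (city=JR6, month=Sep) draws from the long row where city=JR6 and month=Sep, which has avg_temp_c=-3.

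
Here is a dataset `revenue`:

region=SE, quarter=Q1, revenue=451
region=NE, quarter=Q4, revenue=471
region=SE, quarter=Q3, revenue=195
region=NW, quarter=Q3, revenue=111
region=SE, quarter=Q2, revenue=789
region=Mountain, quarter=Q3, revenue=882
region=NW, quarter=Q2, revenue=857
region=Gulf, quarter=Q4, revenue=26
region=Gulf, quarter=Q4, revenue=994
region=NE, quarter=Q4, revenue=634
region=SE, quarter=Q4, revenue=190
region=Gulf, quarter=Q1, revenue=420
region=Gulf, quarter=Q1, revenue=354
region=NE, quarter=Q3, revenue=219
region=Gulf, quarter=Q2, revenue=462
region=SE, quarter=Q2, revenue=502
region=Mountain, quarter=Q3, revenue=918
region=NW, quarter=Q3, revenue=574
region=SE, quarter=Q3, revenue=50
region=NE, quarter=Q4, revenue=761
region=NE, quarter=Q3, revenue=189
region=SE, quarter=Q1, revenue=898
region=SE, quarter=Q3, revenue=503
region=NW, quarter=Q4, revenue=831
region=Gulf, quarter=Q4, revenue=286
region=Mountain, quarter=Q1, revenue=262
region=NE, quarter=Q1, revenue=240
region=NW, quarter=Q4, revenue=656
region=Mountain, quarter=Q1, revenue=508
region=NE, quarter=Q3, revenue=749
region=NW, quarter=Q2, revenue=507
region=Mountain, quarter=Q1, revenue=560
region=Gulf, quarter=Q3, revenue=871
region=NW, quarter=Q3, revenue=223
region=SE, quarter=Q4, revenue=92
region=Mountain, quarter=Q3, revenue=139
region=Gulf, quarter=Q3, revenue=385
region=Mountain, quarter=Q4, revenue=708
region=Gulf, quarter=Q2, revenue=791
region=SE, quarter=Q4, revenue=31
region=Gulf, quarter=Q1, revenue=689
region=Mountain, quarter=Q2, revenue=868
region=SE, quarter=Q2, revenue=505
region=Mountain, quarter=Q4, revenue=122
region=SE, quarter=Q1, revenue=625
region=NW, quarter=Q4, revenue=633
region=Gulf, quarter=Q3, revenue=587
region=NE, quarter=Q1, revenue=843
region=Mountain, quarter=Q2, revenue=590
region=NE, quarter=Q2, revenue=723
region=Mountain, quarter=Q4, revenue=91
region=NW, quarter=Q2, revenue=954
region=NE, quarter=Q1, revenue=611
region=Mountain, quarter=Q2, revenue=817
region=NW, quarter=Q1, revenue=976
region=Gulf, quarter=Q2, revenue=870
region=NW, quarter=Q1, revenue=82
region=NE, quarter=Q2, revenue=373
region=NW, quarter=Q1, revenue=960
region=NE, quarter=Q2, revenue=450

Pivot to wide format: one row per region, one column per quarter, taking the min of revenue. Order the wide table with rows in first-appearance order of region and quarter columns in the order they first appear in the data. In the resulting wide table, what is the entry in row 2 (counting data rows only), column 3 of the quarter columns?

189

With rows in first-appearance order of region, row 2 is region=NE. quarter columns in first-appearance order: Q1, Q4, Q3, Q2; column 3 is Q3.
Long rows with region=NE, quarter=Q3: min(219, 189, 749) = 189.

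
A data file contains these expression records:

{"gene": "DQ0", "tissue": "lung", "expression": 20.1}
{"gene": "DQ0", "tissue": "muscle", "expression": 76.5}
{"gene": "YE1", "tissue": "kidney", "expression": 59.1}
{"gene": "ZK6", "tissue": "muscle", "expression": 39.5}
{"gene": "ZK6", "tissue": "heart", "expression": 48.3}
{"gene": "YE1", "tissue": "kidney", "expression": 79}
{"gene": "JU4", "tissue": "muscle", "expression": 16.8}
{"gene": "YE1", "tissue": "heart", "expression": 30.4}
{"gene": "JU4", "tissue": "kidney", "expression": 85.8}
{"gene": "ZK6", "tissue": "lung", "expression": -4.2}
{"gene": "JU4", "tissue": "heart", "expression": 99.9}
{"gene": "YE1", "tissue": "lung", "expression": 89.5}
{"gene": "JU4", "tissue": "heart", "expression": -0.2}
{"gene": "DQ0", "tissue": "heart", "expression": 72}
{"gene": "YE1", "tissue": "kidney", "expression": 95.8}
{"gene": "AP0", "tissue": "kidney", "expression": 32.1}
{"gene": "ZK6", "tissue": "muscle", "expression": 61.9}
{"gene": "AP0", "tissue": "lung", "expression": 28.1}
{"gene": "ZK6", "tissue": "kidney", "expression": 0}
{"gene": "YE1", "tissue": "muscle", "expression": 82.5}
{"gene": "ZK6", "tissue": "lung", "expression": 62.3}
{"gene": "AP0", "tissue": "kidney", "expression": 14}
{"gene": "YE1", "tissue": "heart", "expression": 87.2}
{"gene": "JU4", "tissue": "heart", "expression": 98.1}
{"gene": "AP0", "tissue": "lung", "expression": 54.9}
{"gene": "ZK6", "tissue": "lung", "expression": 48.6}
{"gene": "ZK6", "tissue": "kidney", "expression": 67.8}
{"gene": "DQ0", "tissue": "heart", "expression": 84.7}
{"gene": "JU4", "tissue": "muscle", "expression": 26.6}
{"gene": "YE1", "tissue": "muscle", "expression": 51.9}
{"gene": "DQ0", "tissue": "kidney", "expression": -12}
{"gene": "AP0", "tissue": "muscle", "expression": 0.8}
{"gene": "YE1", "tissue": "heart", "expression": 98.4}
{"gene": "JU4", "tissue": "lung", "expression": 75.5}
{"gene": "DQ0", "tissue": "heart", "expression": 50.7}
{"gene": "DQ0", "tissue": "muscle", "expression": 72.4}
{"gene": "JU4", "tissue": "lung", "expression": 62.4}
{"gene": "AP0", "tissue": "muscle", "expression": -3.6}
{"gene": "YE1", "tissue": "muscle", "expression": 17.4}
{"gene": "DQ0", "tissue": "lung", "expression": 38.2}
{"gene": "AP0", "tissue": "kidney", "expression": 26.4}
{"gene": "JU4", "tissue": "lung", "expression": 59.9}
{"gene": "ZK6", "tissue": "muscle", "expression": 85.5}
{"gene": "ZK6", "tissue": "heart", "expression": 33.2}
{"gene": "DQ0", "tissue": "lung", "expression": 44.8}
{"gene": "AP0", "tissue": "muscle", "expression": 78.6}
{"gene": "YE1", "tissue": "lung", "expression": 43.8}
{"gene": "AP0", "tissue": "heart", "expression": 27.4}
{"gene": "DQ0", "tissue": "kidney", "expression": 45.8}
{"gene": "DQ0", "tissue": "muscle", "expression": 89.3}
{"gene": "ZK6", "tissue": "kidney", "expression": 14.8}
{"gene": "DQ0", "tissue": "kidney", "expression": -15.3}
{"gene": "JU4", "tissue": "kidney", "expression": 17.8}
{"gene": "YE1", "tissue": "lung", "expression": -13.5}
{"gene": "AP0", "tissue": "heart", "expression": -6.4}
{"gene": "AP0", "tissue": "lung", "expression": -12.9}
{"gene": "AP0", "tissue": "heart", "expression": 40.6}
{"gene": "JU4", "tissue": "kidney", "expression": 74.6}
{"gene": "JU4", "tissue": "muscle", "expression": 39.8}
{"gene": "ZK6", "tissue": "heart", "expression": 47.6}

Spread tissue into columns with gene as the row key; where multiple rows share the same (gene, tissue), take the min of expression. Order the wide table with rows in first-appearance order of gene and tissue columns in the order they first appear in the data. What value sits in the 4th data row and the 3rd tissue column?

17.8

With rows in first-appearance order of gene, row 4 is gene=JU4. tissue columns in first-appearance order: lung, muscle, kidney, heart; column 3 is kidney.
Long rows with gene=JU4, tissue=kidney: min(85.8, 17.8, 74.6) = 17.8.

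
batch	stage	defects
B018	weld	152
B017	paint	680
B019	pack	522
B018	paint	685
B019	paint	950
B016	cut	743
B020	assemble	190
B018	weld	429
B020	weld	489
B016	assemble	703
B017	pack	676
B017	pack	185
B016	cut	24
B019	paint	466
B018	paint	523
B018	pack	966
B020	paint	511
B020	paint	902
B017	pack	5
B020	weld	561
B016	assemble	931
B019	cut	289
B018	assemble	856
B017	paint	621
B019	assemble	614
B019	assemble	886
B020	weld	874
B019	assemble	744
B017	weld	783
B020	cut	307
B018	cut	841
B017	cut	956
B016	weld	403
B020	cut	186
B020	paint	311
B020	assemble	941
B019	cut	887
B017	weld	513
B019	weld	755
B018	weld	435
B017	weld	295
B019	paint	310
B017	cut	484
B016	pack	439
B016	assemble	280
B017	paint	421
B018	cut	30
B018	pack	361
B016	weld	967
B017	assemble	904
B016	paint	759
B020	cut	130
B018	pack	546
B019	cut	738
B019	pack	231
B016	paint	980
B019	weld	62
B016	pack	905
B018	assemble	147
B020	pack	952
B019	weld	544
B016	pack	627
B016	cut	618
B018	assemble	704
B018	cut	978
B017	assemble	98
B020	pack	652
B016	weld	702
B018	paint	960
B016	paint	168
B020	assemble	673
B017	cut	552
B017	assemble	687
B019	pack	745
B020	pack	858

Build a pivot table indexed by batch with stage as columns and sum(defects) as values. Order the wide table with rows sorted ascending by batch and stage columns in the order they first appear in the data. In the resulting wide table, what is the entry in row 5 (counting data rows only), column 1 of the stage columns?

1924

With rows sorted ascending by batch, row 5 is batch=B020. stage columns in first-appearance order: weld, paint, pack, cut, assemble; column 1 is weld.
Long rows with batch=B020, stage=weld: 489 + 561 + 874 = 1924.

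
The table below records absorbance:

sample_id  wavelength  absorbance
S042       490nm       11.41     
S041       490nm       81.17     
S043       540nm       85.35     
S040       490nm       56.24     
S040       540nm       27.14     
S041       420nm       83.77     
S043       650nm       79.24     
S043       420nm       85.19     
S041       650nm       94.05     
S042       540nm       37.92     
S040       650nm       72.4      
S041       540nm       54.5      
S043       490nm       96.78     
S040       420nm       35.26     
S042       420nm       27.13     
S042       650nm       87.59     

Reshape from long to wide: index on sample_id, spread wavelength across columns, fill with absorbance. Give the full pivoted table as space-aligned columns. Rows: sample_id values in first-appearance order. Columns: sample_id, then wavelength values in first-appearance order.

Columns: sample_id plus the 4 distinct wavelength values (490nm, 540nm, 420nm, 650nm).
For example, row S042 column 490nm takes absorbance=11.41 from the long row (S042, 490nm).

sample_id  490nm  540nm  420nm  650nm
S042       11.41  37.92  27.13  87.59
S041       81.17  54.5   83.77  94.05
S043       96.78  85.35  85.19  79.24
S040       56.24  27.14  35.26  72.4 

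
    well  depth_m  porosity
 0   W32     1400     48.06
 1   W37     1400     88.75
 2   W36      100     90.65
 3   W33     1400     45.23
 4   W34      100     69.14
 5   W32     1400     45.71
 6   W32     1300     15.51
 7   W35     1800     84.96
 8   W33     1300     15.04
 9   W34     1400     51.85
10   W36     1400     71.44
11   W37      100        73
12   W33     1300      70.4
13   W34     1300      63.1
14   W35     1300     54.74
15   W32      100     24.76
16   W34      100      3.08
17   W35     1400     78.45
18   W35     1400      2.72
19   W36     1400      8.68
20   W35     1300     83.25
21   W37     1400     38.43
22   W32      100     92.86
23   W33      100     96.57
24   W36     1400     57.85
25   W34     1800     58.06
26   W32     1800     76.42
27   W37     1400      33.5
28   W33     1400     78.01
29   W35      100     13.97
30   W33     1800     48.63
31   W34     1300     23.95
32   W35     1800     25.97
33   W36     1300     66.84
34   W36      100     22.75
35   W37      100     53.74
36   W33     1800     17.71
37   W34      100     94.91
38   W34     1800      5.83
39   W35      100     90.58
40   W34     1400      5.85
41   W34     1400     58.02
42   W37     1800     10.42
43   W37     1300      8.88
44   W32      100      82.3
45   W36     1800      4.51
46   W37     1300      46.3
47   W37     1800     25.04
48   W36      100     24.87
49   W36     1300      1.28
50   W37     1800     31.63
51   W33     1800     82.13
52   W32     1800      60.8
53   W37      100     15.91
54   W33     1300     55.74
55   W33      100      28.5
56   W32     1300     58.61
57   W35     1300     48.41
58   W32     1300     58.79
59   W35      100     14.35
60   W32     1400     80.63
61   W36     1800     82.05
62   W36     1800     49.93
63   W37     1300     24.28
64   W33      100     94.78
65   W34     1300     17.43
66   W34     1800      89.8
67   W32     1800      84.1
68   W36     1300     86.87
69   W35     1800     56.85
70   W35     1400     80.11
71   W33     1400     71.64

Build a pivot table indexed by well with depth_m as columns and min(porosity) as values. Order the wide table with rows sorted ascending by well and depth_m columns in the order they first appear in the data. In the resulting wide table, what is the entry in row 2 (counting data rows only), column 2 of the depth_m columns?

28.5

With rows sorted ascending by well, row 2 is well=W33. depth_m columns in first-appearance order: 1400, 100, 1300, 1800; column 2 is 100.
Long rows with well=W33, depth_m=100: min(96.57, 28.5, 94.78) = 28.5.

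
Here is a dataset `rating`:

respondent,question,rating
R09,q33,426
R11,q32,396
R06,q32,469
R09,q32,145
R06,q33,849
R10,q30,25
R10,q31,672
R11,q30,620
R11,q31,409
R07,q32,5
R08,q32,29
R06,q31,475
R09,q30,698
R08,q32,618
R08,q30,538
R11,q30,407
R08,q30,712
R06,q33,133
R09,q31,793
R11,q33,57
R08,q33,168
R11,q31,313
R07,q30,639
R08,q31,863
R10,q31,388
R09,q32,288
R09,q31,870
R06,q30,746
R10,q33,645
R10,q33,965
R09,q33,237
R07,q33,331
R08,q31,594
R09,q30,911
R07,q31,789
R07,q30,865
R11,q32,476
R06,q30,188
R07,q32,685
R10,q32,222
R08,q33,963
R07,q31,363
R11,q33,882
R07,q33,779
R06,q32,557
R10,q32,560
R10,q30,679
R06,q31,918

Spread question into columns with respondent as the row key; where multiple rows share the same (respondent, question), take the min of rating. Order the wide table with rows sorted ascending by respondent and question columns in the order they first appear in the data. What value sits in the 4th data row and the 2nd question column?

With rows sorted ascending by respondent, row 4 is respondent=R09. question columns in first-appearance order: q33, q32, q30, q31; column 2 is q32.
Long rows with respondent=R09, question=q32: min(145, 288) = 145.

145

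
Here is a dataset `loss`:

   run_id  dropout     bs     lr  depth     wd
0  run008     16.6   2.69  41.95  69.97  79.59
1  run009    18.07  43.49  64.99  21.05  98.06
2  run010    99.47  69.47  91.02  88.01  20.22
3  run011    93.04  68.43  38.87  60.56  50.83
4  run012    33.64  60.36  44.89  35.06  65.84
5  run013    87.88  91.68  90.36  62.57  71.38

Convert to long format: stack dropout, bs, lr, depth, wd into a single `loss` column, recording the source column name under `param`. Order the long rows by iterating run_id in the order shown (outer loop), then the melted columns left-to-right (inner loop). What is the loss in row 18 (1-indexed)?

30 rows total (6 × 5). Row 18: index ⌊(18-1)/5⌋ = 3 into run_id → run011; (18-1) mod 5 = 2 into the melted columns → lr.
So row 18 is (run011, lr, 38.87); loss = 38.87.

38.87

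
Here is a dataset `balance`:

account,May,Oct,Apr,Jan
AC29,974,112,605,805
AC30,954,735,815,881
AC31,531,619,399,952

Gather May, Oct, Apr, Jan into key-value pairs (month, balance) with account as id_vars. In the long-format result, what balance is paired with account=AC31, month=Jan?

952

Unpivoting turns each (account, wide-column) pair into one long row.
The wide cell at row AC31, column Jan holds 952, so the long row (AC31, Jan) has balance=952.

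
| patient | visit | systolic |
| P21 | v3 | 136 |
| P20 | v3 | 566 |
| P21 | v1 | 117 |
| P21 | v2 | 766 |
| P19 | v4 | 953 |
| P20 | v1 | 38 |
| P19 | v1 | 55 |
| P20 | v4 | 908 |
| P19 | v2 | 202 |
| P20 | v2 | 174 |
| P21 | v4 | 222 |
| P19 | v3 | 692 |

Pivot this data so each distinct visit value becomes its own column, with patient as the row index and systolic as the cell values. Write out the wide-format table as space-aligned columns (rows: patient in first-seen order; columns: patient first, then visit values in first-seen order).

Columns: patient plus the 4 distinct visit values (v3, v1, v2, v4).
For example, row P21 column v3 takes systolic=136 from the long row (P21, v3).

patient  v3   v1   v2   v4 
P21      136  117  766  222
P20      566  38   174  908
P19      692  55   202  953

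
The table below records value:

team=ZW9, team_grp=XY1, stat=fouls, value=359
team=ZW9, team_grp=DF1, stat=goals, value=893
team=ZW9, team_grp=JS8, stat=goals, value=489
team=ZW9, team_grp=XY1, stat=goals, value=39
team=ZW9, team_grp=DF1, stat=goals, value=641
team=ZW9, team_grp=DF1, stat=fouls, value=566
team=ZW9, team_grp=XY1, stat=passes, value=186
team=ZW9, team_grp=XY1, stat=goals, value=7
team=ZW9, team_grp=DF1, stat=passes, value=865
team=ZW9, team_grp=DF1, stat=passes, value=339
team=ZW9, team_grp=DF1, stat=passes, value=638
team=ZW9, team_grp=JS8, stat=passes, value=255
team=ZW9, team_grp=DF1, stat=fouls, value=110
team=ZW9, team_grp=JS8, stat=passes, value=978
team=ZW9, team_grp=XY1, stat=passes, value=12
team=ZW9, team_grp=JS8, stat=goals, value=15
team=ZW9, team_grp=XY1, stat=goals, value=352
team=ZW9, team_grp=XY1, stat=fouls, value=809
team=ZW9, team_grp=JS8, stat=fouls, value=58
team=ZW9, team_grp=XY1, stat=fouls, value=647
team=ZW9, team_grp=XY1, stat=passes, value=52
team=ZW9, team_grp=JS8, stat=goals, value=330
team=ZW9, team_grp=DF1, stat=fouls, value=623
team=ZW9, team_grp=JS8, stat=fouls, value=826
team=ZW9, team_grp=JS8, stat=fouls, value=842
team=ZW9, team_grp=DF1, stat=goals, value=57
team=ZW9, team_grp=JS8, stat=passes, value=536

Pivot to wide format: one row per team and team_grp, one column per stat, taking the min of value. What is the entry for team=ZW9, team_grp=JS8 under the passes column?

Rows with team=ZW9, team_grp=JS8 and stat=passes: value values are 255, 978, 536.
min(255, 978, 536) = 255.

255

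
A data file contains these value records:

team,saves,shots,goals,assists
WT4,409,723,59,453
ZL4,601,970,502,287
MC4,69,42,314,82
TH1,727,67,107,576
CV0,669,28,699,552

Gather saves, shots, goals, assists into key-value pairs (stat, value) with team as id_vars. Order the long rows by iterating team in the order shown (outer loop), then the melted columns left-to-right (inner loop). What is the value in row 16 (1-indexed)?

20 rows total (5 × 4). Row 16: index ⌊(16-1)/4⌋ = 3 into team → TH1; (16-1) mod 4 = 3 into the melted columns → assists.
So row 16 is (TH1, assists, 576); value = 576.

576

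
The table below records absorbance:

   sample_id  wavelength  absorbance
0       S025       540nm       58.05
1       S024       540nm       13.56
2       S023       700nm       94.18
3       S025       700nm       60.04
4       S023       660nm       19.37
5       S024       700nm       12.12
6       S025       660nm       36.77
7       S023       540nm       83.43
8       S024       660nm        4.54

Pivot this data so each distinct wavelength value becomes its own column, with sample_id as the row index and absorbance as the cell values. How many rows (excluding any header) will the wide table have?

3 distinct sample_id values → 3 rows.

3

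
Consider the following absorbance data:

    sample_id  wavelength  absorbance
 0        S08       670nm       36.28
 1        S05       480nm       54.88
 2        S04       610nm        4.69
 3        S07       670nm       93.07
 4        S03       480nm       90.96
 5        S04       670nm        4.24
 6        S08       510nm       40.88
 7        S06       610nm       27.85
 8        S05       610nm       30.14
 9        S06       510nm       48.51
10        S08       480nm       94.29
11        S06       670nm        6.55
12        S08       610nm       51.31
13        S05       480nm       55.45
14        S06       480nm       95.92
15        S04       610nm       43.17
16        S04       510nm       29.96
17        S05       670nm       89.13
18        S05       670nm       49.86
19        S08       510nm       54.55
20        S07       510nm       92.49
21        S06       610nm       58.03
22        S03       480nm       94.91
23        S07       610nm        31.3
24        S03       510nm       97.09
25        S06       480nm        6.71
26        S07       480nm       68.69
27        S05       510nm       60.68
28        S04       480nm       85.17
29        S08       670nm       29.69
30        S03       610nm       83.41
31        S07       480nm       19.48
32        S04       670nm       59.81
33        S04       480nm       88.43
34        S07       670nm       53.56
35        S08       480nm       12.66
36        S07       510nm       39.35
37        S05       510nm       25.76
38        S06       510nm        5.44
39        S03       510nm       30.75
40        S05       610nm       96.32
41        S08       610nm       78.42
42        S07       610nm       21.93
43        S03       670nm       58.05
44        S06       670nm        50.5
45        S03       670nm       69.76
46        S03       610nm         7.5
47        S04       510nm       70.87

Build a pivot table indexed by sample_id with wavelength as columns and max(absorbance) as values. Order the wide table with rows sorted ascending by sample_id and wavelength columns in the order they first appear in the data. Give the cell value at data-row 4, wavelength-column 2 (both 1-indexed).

95.92

With rows sorted ascending by sample_id, row 4 is sample_id=S06. wavelength columns in first-appearance order: 670nm, 480nm, 610nm, 510nm; column 2 is 480nm.
Long rows with sample_id=S06, wavelength=480nm: max(95.92, 6.71) = 95.92.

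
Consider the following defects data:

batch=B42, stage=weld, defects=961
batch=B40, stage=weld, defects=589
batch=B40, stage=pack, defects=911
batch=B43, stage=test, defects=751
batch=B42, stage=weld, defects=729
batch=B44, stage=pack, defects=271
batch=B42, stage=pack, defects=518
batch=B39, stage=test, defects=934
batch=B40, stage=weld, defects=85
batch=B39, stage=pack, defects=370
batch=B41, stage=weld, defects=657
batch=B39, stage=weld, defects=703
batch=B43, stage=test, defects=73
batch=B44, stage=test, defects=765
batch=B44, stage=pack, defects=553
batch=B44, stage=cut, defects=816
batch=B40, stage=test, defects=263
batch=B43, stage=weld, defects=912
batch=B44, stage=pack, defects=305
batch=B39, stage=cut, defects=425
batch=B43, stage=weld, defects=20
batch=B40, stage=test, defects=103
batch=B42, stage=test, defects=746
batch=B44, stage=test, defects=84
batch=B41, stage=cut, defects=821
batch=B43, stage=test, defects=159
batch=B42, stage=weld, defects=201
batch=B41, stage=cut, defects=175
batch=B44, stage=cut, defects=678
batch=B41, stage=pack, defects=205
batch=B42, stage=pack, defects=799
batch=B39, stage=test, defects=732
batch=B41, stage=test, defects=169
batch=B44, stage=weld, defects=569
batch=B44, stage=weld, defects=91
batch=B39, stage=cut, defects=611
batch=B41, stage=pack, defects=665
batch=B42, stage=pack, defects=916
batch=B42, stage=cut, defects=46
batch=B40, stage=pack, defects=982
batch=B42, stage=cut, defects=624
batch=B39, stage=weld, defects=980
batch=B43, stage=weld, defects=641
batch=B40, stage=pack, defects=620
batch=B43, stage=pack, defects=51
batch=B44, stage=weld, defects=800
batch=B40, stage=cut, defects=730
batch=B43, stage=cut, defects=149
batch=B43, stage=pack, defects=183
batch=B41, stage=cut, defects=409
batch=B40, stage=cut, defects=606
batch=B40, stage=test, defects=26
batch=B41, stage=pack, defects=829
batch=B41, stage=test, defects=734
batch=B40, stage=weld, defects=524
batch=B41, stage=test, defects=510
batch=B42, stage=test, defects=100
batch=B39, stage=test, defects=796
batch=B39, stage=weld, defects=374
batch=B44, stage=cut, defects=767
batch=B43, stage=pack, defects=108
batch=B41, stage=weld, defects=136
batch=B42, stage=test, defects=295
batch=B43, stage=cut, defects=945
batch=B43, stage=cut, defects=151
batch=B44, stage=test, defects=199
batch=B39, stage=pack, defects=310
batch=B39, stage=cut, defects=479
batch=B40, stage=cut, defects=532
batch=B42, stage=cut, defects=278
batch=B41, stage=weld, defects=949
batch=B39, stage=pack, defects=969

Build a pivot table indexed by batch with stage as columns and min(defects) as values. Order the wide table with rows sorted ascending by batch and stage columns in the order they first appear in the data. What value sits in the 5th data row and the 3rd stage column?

73

With rows sorted ascending by batch, row 5 is batch=B43. stage columns in first-appearance order: weld, pack, test, cut; column 3 is test.
Long rows with batch=B43, stage=test: min(751, 73, 159) = 73.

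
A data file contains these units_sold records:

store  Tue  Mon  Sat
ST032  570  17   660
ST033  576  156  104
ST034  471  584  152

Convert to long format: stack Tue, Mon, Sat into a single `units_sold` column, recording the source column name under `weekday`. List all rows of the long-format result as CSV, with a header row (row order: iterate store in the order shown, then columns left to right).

Each (store, column) pair becomes one row: 3 × 3 = 9 rows.
For example, (ST032, Tue) → units_sold=570.

store,weekday,units_sold
ST032,Tue,570
ST032,Mon,17
ST032,Sat,660
ST033,Tue,576
ST033,Mon,156
ST033,Sat,104
ST034,Tue,471
ST034,Mon,584
ST034,Sat,152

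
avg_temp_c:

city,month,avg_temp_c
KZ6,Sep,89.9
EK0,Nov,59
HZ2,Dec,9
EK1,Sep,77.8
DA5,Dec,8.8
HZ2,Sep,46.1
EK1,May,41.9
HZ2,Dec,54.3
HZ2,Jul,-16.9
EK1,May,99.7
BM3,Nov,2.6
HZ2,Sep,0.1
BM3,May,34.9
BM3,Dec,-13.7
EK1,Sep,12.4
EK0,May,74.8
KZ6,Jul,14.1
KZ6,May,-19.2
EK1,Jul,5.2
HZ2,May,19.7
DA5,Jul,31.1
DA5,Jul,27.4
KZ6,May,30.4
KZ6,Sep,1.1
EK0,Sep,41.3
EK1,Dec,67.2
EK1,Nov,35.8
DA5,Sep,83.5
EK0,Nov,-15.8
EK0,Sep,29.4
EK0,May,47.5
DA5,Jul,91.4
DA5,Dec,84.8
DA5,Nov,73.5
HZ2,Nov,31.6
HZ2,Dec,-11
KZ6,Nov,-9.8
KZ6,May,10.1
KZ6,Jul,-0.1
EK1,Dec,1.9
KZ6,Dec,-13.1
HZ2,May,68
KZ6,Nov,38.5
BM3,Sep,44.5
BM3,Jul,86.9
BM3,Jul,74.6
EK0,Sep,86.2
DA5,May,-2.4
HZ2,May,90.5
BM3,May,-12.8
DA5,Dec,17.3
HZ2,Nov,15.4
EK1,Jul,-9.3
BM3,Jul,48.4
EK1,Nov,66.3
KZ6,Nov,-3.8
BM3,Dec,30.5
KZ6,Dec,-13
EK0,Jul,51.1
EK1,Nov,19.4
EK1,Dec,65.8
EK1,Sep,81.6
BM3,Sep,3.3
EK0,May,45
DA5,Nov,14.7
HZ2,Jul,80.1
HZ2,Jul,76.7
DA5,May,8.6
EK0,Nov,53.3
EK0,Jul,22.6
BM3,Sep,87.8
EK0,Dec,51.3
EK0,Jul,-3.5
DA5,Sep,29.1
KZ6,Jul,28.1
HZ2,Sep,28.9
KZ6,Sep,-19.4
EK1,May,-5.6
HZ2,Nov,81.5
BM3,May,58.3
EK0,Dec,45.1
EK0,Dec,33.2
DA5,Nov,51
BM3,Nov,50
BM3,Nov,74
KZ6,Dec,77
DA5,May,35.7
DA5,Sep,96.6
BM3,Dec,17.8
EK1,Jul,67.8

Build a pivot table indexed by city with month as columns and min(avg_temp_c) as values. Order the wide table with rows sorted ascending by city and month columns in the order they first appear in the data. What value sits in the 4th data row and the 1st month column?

12.4

With rows sorted ascending by city, row 4 is city=EK1. month columns in first-appearance order: Sep, Nov, Dec, May, Jul; column 1 is Sep.
Long rows with city=EK1, month=Sep: min(77.8, 12.4, 81.6) = 12.4.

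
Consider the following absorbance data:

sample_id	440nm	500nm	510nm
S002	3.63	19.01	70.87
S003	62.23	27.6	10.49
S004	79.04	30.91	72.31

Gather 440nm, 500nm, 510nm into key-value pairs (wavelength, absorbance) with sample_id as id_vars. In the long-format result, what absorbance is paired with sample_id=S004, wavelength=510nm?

72.31

Unpivoting turns each (sample_id, wide-column) pair into one long row.
The wide cell at row S004, column 510nm holds 72.31, so the long row (S004, 510nm) has absorbance=72.31.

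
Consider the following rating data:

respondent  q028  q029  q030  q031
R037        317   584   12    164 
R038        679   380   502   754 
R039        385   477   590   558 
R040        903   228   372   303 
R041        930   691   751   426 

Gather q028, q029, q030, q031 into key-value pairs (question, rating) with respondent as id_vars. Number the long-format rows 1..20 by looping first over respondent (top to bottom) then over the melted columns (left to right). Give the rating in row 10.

477

20 rows total (5 × 4). Row 10: index ⌊(10-1)/4⌋ = 2 into respondent → R039; (10-1) mod 4 = 1 into the melted columns → q029.
So row 10 is (R039, q029, 477); rating = 477.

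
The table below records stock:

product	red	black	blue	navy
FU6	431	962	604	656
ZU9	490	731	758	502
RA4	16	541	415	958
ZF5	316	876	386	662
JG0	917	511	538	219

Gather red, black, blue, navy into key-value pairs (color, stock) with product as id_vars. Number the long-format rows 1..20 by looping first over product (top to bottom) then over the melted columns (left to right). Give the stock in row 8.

502

20 rows total (5 × 4). Row 8: index ⌊(8-1)/4⌋ = 1 into product → ZU9; (8-1) mod 4 = 3 into the melted columns → navy.
So row 8 is (ZU9, navy, 502); stock = 502.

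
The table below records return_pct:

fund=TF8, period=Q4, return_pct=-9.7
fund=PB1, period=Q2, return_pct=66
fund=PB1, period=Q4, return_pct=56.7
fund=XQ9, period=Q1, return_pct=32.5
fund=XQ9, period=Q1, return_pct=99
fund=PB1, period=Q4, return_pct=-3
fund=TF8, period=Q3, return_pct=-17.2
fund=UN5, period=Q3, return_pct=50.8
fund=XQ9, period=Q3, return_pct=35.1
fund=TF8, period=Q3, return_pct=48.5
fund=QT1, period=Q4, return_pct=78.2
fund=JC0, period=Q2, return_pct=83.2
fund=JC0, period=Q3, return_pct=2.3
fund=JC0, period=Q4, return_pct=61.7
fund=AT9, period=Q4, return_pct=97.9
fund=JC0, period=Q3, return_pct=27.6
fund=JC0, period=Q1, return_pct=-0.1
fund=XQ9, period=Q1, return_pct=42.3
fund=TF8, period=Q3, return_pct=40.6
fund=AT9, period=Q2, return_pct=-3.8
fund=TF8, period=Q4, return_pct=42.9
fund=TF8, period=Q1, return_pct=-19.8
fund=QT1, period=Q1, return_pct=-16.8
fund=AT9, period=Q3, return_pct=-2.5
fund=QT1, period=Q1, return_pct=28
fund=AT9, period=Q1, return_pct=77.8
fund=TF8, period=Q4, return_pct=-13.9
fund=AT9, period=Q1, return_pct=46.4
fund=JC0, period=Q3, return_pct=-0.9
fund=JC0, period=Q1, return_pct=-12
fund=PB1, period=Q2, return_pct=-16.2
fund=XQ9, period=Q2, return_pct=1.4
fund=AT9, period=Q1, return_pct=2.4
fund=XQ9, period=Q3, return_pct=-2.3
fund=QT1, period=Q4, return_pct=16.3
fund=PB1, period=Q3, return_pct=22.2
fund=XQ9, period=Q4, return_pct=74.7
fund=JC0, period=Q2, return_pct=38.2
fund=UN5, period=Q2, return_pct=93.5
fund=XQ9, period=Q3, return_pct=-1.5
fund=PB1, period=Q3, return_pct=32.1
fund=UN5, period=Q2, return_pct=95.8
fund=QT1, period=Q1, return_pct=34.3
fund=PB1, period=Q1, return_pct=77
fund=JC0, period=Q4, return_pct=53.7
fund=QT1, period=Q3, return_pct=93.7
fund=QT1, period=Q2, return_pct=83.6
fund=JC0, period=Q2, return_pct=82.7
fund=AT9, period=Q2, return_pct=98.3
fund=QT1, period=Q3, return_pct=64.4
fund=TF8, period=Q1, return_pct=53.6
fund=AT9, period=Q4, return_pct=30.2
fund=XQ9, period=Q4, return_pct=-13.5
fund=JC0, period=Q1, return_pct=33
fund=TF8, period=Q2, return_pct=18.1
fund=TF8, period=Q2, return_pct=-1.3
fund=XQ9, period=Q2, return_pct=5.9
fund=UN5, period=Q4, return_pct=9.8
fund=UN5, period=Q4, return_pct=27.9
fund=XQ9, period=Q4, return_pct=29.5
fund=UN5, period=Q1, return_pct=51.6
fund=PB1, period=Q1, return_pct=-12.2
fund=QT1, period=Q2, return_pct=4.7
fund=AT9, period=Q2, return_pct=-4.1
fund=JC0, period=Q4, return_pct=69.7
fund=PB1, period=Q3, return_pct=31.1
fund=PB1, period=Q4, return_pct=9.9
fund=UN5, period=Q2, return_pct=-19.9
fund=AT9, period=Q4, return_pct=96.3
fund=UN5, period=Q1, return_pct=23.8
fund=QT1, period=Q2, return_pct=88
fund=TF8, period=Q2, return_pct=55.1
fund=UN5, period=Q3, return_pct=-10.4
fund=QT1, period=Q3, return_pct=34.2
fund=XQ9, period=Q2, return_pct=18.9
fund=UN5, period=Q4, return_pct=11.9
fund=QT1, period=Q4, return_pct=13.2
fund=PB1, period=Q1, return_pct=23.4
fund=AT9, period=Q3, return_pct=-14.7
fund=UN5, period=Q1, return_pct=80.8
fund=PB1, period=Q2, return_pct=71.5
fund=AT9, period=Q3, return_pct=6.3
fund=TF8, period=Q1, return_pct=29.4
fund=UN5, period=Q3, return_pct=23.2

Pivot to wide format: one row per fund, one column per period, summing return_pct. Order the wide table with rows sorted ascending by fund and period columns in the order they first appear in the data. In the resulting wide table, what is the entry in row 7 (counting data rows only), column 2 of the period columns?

26.2

With rows sorted ascending by fund, row 7 is fund=XQ9. period columns in first-appearance order: Q4, Q2, Q1, Q3; column 2 is Q2.
Long rows with fund=XQ9, period=Q2: 1.4 + 5.9 + 18.9 = 26.2.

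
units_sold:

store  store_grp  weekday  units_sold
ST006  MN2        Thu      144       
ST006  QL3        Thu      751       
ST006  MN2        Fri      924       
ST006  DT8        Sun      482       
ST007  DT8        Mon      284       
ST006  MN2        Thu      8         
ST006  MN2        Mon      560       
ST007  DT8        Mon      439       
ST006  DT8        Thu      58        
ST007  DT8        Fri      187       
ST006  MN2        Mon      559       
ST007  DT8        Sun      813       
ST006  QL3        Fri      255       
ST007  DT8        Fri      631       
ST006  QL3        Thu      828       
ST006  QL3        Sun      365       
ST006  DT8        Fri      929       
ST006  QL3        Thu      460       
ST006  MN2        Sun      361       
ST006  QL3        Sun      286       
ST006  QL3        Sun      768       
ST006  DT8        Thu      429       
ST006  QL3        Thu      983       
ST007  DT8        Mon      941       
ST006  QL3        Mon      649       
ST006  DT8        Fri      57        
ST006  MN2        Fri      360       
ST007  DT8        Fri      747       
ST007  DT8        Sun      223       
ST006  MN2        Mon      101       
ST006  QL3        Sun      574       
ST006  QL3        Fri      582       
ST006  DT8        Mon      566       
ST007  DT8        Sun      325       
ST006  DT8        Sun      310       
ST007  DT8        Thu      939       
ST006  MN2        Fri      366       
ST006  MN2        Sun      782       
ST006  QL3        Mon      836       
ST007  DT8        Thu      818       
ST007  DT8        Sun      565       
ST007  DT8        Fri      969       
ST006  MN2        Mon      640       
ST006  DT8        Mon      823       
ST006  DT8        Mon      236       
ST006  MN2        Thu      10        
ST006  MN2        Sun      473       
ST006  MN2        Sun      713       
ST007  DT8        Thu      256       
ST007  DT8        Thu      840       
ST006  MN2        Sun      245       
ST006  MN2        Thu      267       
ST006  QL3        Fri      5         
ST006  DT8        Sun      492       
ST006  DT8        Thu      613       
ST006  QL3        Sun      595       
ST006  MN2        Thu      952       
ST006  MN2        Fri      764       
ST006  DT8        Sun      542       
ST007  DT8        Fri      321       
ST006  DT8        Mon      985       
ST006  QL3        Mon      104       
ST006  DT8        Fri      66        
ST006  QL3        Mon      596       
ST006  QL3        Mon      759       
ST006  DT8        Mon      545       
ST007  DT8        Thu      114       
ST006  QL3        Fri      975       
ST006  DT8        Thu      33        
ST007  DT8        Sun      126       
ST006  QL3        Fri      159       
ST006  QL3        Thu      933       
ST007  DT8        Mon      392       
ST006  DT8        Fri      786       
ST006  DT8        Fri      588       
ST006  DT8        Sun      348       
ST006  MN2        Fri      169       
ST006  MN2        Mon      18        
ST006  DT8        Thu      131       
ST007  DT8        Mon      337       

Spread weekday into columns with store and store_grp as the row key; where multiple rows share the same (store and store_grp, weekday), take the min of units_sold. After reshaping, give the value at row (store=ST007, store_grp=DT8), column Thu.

Rows with store=ST007, store_grp=DT8 and weekday=Thu: units_sold values are 939, 818, 256, 840, 114.
min(939, 818, 256, 840, 114) = 114.

114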